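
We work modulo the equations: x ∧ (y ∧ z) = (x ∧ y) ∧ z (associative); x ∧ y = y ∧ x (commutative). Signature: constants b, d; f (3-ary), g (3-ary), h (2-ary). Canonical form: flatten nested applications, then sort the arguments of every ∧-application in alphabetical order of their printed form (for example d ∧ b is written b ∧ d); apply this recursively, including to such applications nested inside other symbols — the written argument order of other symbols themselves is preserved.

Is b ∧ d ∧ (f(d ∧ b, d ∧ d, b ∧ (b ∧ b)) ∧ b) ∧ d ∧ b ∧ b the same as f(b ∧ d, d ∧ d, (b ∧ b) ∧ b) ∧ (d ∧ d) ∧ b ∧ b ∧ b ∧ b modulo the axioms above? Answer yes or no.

Left:  b ∧ d ∧ (f(d ∧ b, d ∧ d, b ∧ (b ∧ b)) ∧ b) ∧ d ∧ b ∧ b
  Flatten:  b ∧ d ∧ f(d ∧ b, d ∧ d, b ∧ (b ∧ b)) ∧ b ∧ d ∧ b ∧ b
  Simplify inside:  f(d ∧ b, d ∧ d, b ∧ (b ∧ b))  →  f(b ∧ d, d ∧ d, b ∧ b ∧ b)
  Sort:  b ∧ b ∧ b ∧ b ∧ d ∧ d ∧ f(b ∧ d, d ∧ d, b ∧ b ∧ b)
Right:  f(b ∧ d, d ∧ d, (b ∧ b) ∧ b) ∧ (d ∧ d) ∧ b ∧ b ∧ b ∧ b
  Un-nest:  f(b ∧ d, d ∧ d, (b ∧ b) ∧ b) ∧ d ∧ d ∧ b ∧ b ∧ b ∧ b
  Inside:  f(b ∧ d, d ∧ d, (b ∧ b) ∧ b)  →  f(b ∧ d, d ∧ d, b ∧ b ∧ b)
  Order the arguments:  b ∧ b ∧ b ∧ b ∧ d ∧ d ∧ f(b ∧ d, d ∧ d, b ∧ b ∧ b)

Answer: yes — both canonical forms are b ∧ b ∧ b ∧ b ∧ d ∧ d ∧ f(b ∧ d, d ∧ d, b ∧ b ∧ b)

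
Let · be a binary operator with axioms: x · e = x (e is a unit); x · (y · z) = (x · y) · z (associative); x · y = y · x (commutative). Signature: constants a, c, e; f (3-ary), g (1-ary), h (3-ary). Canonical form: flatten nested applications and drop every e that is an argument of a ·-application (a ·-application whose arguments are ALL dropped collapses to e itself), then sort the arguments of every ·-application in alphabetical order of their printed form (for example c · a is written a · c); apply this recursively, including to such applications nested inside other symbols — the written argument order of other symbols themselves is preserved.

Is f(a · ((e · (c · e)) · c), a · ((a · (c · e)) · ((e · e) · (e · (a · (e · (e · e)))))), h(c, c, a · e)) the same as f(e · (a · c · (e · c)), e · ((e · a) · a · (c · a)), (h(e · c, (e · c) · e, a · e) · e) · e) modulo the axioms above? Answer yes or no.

Answer: yes — both canonical forms are f(a · c · c, a · a · a · c, h(c, c, a))

Derivation:
Left:  f(a · ((e · (c · e)) · c), a · ((a · (c · e)) · ((e · e) · (e · (a · (e · (e · e)))))), h(c, c, a · e))
  Descend into:  a · ((a · (c · e)) · ((e · e) · (e · (a · (e · (e · e))))))
  Merge nested applications:  a · a · c · e · e · e · e · a · e · e · e
  Units out:  drop e (×7)
  Sort:  a · a · a · c
  Reassemble:  f(a · c · c, a · a · a · c, h(c, c, a))
Right:  f(e · (a · c · (e · c)), e · ((e · a) · a · (c · a)), (h(e · c, (e · c) · e, a · e) · e) · e)
  Descend into:  (h(e · c, (e · c) · e, a · e) · e) · e
  Un-nest:  h(e · c, (e · c) · e, a · e) · e · e
  Canonicalize subterm:  h(e · c, (e · c) · e, a · e)  →  h(c, c, a)
  Unit:  drop e (×2)
  Sort:  h(c, c, a)
  Reassemble:  f(a · c · c, a · a · a · c, h(c, c, a))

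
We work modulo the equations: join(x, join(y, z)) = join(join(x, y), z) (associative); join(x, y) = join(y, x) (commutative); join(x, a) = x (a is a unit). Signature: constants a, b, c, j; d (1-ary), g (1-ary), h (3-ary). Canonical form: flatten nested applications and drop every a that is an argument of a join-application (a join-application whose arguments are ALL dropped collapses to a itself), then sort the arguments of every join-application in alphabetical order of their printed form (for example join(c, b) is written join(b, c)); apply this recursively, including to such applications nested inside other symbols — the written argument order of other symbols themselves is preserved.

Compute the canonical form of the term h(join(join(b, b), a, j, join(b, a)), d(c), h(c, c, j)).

Focus inside:  join(join(b, b), a, j, join(b, a))
Merge nested applications:  join(b, b, a, j, b, a)
Unit:  drop a (×2)
Order the arguments:  join(b, b, b, j)
Rebuild:  h(join(b, b, b, j), d(c), h(c, c, j))

Answer: h(join(b, b, b, j), d(c), h(c, c, j))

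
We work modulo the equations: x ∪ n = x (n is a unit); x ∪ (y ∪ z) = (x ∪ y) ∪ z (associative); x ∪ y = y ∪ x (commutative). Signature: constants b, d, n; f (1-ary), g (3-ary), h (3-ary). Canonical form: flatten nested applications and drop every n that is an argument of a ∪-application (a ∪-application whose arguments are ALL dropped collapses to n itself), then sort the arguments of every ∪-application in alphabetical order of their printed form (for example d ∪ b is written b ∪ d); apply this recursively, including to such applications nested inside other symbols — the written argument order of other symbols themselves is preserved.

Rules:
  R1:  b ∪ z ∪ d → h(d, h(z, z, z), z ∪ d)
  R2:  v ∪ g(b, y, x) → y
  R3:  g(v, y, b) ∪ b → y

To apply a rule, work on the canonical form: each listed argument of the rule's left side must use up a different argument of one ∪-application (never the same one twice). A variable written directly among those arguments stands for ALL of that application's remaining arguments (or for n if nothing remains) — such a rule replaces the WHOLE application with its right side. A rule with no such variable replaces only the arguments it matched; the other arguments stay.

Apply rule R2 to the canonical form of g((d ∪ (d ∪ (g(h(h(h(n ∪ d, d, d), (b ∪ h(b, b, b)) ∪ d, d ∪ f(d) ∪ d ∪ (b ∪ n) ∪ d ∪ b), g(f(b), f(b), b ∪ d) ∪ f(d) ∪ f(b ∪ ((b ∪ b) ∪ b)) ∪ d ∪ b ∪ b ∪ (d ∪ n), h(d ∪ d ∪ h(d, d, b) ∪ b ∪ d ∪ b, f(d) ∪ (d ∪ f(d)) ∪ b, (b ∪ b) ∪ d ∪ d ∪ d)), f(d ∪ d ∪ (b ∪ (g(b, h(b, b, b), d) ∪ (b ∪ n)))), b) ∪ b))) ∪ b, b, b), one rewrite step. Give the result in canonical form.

Answer: g(b ∪ b ∪ d ∪ d ∪ g(h(h(h(d, d, d), b ∪ d ∪ h(b, b, b), b ∪ b ∪ d ∪ d ∪ d ∪ f(d)), b ∪ b ∪ d ∪ d ∪ f(b ∪ b ∪ b ∪ b) ∪ f(d) ∪ g(f(b), f(b), b ∪ d), h(b ∪ b ∪ d ∪ d ∪ d ∪ h(d, d, b), b ∪ d ∪ f(d) ∪ f(d), b ∪ b ∪ d ∪ d ∪ d)), f(h(b, b, b)), b), b, b)

Derivation:
Canonical form:  g(b ∪ b ∪ d ∪ d ∪ g(h(h(h(d, d, d), b ∪ d ∪ h(b, b, b), b ∪ b ∪ d ∪ d ∪ d ∪ f(d)), b ∪ b ∪ d ∪ d ∪ f(b ∪ b ∪ b ∪ b) ∪ f(d) ∪ g(f(b), f(b), b ∪ d), h(b ∪ b ∪ d ∪ d ∪ d ∪ h(d, d, b), b ∪ d ∪ f(d) ∪ f(d), b ∪ b ∪ d ∪ d ∪ d)), f(b ∪ b ∪ d ∪ d ∪ g(b, h(b, b, b), d)), b), b, b)
Match R2:  consume g(b, h(b, b, b), d);  v := b ∪ b ∪ d ∪ d, x := d, y := h(b, b, b)
Every leftover argument binds to the variable; the entire application is replaced.
Giving:  g(b ∪ b ∪ d ∪ d ∪ g(h(h(h(d, d, d), b ∪ d ∪ h(b, b, b), b ∪ b ∪ d ∪ d ∪ d ∪ f(d)), b ∪ b ∪ d ∪ d ∪ f(b ∪ b ∪ b ∪ b) ∪ f(d) ∪ g(f(b), f(b), b ∪ d), h(b ∪ b ∪ d ∪ d ∪ d ∪ h(d, d, b), b ∪ d ∪ f(d) ∪ f(d), b ∪ b ∪ d ∪ d ∪ d)), f(h(b, b, b)), b), b, b)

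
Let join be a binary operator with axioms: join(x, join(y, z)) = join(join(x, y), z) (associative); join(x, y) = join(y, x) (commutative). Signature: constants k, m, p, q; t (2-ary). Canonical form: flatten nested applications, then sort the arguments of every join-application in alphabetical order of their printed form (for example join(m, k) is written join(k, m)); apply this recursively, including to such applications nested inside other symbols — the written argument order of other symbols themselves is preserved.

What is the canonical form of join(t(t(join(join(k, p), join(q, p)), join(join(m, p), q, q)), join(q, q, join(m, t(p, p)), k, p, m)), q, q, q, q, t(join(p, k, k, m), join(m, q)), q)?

Inside:  t(t(join(join(k, p), join(q, p)), join(join(m, p), q, q)), join(q, q, join(m, t(p, p)), k, p, m))  →  t(t(join(k, p, p, q), join(m, p, q, q)), join(k, m, m, p, q, q, t(p, p)))
Simplify inside:  t(join(p, k, k, m), join(m, q))  →  t(join(k, k, m, p), join(m, q))
Order the arguments:  join(q, q, q, q, q, t(join(k, k, m, p), join(m, q)), t(t(join(k, p, p, q), join(m, p, q, q)), join(k, m, m, p, q, q, t(p, p))))

Answer: join(q, q, q, q, q, t(join(k, k, m, p), join(m, q)), t(t(join(k, p, p, q), join(m, p, q, q)), join(k, m, m, p, q, q, t(p, p))))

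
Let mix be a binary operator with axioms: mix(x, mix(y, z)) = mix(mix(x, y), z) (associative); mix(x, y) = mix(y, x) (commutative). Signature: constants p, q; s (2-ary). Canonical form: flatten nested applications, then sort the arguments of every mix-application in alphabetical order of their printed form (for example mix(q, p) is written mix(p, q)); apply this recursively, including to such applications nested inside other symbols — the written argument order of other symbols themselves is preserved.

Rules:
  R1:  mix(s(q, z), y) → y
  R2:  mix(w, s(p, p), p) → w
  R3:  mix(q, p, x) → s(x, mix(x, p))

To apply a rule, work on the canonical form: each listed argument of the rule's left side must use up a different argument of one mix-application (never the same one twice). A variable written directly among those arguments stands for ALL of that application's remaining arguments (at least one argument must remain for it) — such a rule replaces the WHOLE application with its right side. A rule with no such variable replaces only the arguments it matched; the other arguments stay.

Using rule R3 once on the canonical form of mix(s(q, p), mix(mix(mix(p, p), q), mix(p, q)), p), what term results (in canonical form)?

Canonical form:  mix(p, p, p, p, q, q, s(q, p))
R3 matches:  uses p, q;  x := mix(p, p, p, q, s(q, p))
The variable takes the whole remainder — replace the entire application.
Result:  s(mix(p, p, p, q, s(q, p)), mix(p, p, p, p, q, s(q, p)))

Answer: s(mix(p, p, p, q, s(q, p)), mix(p, p, p, p, q, s(q, p)))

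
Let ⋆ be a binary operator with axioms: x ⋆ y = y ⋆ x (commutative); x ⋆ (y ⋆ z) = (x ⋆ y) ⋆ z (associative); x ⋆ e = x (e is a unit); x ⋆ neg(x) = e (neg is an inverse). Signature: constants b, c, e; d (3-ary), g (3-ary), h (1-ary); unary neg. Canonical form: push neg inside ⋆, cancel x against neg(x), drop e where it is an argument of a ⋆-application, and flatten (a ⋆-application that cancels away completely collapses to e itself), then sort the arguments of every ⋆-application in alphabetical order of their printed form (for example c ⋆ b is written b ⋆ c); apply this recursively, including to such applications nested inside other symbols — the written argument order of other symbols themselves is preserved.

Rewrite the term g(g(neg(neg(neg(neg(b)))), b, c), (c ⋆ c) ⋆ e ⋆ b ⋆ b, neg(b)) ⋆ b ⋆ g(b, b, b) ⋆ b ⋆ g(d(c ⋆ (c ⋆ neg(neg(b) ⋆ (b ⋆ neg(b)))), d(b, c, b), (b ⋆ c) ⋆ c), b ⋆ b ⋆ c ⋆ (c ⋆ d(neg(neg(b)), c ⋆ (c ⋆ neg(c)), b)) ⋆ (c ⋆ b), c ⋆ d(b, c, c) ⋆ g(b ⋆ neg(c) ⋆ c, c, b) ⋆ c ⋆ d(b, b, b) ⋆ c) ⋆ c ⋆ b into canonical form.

Answer: b ⋆ b ⋆ b ⋆ c ⋆ g(b, b, b) ⋆ g(d(b ⋆ c ⋆ c, d(b, c, b), b ⋆ c ⋆ c), b ⋆ b ⋆ b ⋆ c ⋆ c ⋆ c ⋆ d(b, c, b), c ⋆ c ⋆ c ⋆ d(b, b, b) ⋆ d(b, c, c) ⋆ g(b, c, b)) ⋆ g(g(b, b, c), b ⋆ b ⋆ c ⋆ c, neg(b))

Derivation:
Push neg inside:  distribute neg over ⋆ and collapse double neg
Collect terms:  g(g(b, b, c), b ⋆ b ⋆ c ⋆ c, neg(b)) ⋆ b ⋆ b ⋆ b ⋆ g(b, b, b) ⋆ g(d(b ⋆ c ⋆ c, d(b, c, b), b ⋆ c ⋆ c), b ⋆ b ⋆ b ⋆ c ⋆ c ⋆ c ⋆ d(b, c, b), c ⋆ c ⋆ c ⋆ d(b, b, b) ⋆ d(b, c, c) ⋆ g(b, c, b)) ⋆ c
Sort:  b ⋆ b ⋆ b ⋆ c ⋆ g(b, b, b) ⋆ g(d(b ⋆ c ⋆ c, d(b, c, b), b ⋆ c ⋆ c), b ⋆ b ⋆ b ⋆ c ⋆ c ⋆ c ⋆ d(b, c, b), c ⋆ c ⋆ c ⋆ d(b, b, b) ⋆ d(b, c, c) ⋆ g(b, c, b)) ⋆ g(g(b, b, c), b ⋆ b ⋆ c ⋆ c, neg(b))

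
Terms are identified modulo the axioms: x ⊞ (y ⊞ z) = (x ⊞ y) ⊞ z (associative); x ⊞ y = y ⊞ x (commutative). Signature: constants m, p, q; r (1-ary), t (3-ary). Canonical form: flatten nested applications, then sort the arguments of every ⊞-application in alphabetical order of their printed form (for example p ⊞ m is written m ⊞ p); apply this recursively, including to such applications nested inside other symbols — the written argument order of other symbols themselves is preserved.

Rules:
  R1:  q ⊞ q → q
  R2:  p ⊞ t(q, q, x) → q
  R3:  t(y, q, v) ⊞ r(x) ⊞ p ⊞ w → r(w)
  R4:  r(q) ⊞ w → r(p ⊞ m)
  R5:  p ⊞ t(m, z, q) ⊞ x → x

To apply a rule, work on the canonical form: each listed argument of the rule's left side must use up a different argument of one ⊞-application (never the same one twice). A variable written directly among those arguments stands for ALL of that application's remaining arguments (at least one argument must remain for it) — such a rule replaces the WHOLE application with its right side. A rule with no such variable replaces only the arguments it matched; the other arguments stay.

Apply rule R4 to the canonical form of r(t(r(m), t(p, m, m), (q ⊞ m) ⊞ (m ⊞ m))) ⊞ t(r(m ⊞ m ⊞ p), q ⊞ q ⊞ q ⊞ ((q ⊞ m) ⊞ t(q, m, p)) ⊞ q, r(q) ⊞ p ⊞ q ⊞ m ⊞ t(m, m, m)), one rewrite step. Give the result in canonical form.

Canonical form:  r(t(r(m), t(p, m, m), m ⊞ m ⊞ m ⊞ q)) ⊞ t(r(m ⊞ m ⊞ p), m ⊞ q ⊞ q ⊞ q ⊞ q ⊞ q ⊞ t(q, m, p), m ⊞ p ⊞ q ⊞ r(q) ⊞ t(m, m, m))
R4 matches:  uses r(q);  w := m ⊞ p ⊞ q ⊞ t(m, m, m)
The variable takes the whole remainder — replace the entire application.
Giving:  r(t(r(m), t(p, m, m), m ⊞ m ⊞ m ⊞ q)) ⊞ t(r(m ⊞ m ⊞ p), m ⊞ q ⊞ q ⊞ q ⊞ q ⊞ q ⊞ t(q, m, p), r(m ⊞ p))

Answer: r(t(r(m), t(p, m, m), m ⊞ m ⊞ m ⊞ q)) ⊞ t(r(m ⊞ m ⊞ p), m ⊞ q ⊞ q ⊞ q ⊞ q ⊞ q ⊞ t(q, m, p), r(m ⊞ p))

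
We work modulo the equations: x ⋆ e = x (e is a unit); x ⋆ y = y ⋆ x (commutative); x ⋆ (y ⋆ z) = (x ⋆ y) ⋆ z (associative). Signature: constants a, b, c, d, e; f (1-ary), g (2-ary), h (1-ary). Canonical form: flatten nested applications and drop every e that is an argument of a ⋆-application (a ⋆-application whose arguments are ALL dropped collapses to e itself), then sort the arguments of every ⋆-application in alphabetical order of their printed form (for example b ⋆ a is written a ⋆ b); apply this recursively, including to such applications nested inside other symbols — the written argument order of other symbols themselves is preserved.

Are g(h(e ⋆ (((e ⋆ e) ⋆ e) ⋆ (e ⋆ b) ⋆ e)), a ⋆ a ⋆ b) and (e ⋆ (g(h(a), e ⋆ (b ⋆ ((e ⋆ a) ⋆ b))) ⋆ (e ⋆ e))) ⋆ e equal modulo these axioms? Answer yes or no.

Answer: no — g(h(b), a ⋆ a ⋆ b) vs g(h(a), a ⋆ b ⋆ b)

Derivation:
Left:  g(h(e ⋆ (((e ⋆ e) ⋆ e) ⋆ (e ⋆ b) ⋆ e)), a ⋆ a ⋆ b)
  Work inside:  e ⋆ (((e ⋆ e) ⋆ e) ⋆ (e ⋆ b) ⋆ e)
  Merge nested applications:  e ⋆ e ⋆ e ⋆ e ⋆ e ⋆ b ⋆ e
  Drop the unit:  drop e (×6)
  Order the arguments:  b
  Reassemble:  g(h(b), a ⋆ a ⋆ b)
Right:  (e ⋆ (g(h(a), e ⋆ (b ⋆ ((e ⋆ a) ⋆ b))) ⋆ (e ⋆ e))) ⋆ e
  Flatten:  e ⋆ g(h(a), e ⋆ (b ⋆ ((e ⋆ a) ⋆ b))) ⋆ e ⋆ e ⋆ e
  Simplify inside:  g(h(a), e ⋆ (b ⋆ ((e ⋆ a) ⋆ b)))  →  g(h(a), a ⋆ b ⋆ b)
  Unit:  drop e (×4)
  Order the arguments:  g(h(a), a ⋆ b ⋆ b)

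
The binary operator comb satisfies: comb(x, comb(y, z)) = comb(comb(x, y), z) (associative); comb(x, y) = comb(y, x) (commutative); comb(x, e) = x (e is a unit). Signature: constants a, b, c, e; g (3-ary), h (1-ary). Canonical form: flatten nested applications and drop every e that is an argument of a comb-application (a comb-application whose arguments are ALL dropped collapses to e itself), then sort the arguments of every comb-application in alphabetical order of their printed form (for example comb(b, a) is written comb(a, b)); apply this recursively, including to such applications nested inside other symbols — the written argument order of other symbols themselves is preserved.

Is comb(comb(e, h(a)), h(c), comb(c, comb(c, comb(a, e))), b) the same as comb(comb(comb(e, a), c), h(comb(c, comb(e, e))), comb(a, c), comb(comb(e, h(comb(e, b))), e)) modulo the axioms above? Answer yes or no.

Left:  comb(comb(e, h(a)), h(c), comb(c, comb(c, comb(a, e))), b)
  Flatten:  comb(e, h(a), h(c), c, c, a, e, b)
  Unit:  drop e (×2)
  Sort arguments:  comb(a, b, c, c, h(a), h(c))
Right:  comb(comb(comb(e, a), c), h(comb(c, comb(e, e))), comb(a, c), comb(comb(e, h(comb(e, b))), e))
  Flatten:  comb(e, a, c, h(comb(c, comb(e, e))), a, c, e, h(comb(e, b)), e)
  Simplify inside:  h(comb(c, comb(e, e)))  →  h(c)
  Simplify inside:  h(comb(e, b))  →  h(b)
  Units out:  drop e (×3)
  Order the arguments:  comb(a, a, c, c, h(b), h(c))

Answer: no — comb(a, b, c, c, h(a), h(c)) vs comb(a, a, c, c, h(b), h(c))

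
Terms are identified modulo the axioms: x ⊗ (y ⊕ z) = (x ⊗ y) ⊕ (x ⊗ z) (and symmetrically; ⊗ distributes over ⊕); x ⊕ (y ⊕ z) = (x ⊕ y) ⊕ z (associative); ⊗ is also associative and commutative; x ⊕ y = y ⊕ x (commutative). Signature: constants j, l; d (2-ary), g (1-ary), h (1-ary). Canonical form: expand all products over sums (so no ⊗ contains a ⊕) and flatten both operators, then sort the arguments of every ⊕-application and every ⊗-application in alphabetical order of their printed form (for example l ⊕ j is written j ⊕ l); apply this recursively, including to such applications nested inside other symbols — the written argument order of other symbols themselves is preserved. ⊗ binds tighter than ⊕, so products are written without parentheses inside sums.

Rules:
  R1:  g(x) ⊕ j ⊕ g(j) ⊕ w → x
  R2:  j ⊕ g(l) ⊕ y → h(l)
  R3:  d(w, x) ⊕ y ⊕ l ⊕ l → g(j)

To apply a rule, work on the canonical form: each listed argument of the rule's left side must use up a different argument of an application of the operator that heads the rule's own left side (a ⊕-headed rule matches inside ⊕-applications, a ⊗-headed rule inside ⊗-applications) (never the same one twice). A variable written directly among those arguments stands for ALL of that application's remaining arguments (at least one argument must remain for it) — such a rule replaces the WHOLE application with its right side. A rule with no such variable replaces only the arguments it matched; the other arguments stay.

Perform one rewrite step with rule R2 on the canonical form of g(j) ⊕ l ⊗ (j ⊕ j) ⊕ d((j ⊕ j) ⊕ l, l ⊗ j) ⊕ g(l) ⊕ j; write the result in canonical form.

Canonical form:  d(j ⊕ j ⊕ l, j ⊗ l) ⊕ g(j) ⊕ g(l) ⊕ j ⊕ j ⊗ l ⊕ j ⊗ l
Match R2:  consume g(l), j;  y := d(j ⊕ j ⊕ l, j ⊗ l) ⊕ g(j) ⊕ j ⊗ l ⊕ j ⊗ l
The variable takes the whole remainder — replace the entire application.
Giving:  h(l)

Answer: h(l)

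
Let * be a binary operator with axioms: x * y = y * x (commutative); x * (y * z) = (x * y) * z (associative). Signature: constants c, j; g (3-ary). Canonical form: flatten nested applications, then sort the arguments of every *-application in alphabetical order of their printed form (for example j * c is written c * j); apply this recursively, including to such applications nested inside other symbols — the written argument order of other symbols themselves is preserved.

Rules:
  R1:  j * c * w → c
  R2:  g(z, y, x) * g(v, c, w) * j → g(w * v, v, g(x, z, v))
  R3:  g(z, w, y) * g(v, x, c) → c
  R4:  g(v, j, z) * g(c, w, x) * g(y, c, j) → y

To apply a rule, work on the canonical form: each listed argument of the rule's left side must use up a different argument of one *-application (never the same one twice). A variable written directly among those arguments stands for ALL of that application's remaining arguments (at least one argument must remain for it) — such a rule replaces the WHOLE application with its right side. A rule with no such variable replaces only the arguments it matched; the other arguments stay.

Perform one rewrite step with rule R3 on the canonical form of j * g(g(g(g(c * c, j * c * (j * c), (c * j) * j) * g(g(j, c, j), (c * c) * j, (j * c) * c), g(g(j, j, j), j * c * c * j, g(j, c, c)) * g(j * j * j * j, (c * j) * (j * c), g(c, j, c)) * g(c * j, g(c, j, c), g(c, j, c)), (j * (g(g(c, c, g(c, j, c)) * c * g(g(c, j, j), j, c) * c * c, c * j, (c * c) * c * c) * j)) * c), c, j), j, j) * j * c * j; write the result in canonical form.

Canonical form:  c * g(g(g(g(c * c, c * c * j * j, c * j * j) * g(g(j, c, j), c * c * j, c * c * j), g(c * j, g(c, j, c), g(c, j, c)) * g(g(j, j, j), c * c * j * j, g(j, c, c)) * g(j * j * j * j, c * c * j * j, g(c, j, c)), c * g(c * c * c * g(c, c, g(c, j, c)) * g(g(c, j, j), j, c), c * j, c * c * c * c) * j * j), c, j), j, j) * j * j * j
Match R3:  consume g(c, c, g(c, j, c)), g(g(c, j, j), j, c);  v := g(c, j, j), w := c, x := j, y := g(c, j, c), z := c
Result:  c * g(g(g(g(c * c, c * c * j * j, c * j * j) * g(g(j, c, j), c * c * j, c * c * j), g(c * j, g(c, j, c), g(c, j, c)) * g(g(j, j, j), c * c * j * j, g(j, c, c)) * g(j * j * j * j, c * c * j * j, g(c, j, c)), c * g(c * c * c * c, c * j, c * c * c * c) * j * j), c, j), j, j) * j * j * j

Answer: c * g(g(g(g(c * c, c * c * j * j, c * j * j) * g(g(j, c, j), c * c * j, c * c * j), g(c * j, g(c, j, c), g(c, j, c)) * g(g(j, j, j), c * c * j * j, g(j, c, c)) * g(j * j * j * j, c * c * j * j, g(c, j, c)), c * g(c * c * c * c, c * j, c * c * c * c) * j * j), c, j), j, j) * j * j * j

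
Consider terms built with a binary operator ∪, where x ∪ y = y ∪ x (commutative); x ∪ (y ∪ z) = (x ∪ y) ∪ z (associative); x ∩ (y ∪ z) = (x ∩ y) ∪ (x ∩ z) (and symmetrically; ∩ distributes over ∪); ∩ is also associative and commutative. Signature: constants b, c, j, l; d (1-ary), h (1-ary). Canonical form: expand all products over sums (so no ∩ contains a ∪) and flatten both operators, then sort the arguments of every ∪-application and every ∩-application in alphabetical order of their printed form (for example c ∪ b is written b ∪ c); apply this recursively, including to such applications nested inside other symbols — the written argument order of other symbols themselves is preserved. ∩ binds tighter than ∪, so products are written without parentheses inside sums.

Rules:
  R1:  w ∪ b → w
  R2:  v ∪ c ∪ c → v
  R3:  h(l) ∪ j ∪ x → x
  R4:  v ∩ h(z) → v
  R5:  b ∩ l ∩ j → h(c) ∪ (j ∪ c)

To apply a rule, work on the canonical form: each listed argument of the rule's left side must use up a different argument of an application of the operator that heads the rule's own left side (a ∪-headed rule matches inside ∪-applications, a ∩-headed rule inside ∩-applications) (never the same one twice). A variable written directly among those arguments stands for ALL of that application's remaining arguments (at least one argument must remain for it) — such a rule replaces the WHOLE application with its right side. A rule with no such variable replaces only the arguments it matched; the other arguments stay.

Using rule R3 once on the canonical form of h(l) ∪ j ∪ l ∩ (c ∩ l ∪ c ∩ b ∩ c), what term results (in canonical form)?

Answer: b ∩ c ∩ c ∩ l ∪ c ∩ l ∩ l

Derivation:
Canonical form:  b ∩ c ∩ c ∩ l ∪ c ∩ l ∩ l ∪ h(l) ∪ j
Apply R3:  consuming h(l), j;  x := b ∩ c ∩ c ∩ l ∪ c ∩ l ∩ l
Every leftover argument binds to the variable; the entire application is replaced.
Giving:  b ∩ c ∩ c ∩ l ∪ c ∩ l ∩ l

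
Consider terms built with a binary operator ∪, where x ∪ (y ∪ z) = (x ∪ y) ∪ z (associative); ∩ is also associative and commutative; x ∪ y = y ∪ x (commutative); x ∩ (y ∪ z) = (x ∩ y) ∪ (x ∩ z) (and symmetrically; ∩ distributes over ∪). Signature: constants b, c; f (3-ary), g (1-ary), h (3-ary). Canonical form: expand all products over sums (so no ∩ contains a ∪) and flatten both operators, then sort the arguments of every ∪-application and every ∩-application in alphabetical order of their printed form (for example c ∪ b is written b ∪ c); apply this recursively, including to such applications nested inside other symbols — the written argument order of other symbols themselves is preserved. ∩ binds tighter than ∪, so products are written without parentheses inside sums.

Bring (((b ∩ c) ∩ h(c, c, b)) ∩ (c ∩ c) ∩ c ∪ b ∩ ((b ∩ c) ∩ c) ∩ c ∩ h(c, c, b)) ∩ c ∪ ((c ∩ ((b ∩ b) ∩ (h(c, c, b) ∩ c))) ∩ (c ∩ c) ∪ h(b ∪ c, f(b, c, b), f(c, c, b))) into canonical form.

Expand products over sums:  b ∩ c ∩ c ∩ c ∩ c ∩ c ∩ h(c, c, b) ∪ b ∩ b ∩ c ∩ c ∩ c ∩ c ∩ h(c, c, b) ∪ b ∩ b ∩ c ∩ c ∩ c ∩ c ∩ h(c, c, b) ∪ h(b ∪ c, f(b, c, b), f(c, c, b))
Order the arguments:  b ∩ b ∩ c ∩ c ∩ c ∩ c ∩ h(c, c, b) ∪ b ∩ b ∩ c ∩ c ∩ c ∩ c ∩ h(c, c, b) ∪ b ∩ c ∩ c ∩ c ∩ c ∩ c ∩ h(c, c, b) ∪ h(b ∪ c, f(b, c, b), f(c, c, b))

Answer: b ∩ b ∩ c ∩ c ∩ c ∩ c ∩ h(c, c, b) ∪ b ∩ b ∩ c ∩ c ∩ c ∩ c ∩ h(c, c, b) ∪ b ∩ c ∩ c ∩ c ∩ c ∩ c ∩ h(c, c, b) ∪ h(b ∪ c, f(b, c, b), f(c, c, b))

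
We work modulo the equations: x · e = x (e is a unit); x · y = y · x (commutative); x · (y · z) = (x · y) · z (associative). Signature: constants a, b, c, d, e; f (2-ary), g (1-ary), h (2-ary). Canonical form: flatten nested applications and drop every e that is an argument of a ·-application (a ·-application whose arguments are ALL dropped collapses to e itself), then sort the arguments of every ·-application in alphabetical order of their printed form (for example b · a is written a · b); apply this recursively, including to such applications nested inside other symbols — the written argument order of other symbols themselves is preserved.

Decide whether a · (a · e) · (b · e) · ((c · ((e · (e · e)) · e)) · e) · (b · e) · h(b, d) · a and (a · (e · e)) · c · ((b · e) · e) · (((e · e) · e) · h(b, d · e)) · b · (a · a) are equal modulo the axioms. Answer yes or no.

Left:  a · (a · e) · (b · e) · ((c · ((e · (e · e)) · e)) · e) · (b · e) · h(b, d) · a
  Un-nest:  a · a · e · b · e · c · e · e · e · e · e · b · e · h(b, d) · a
  Units out:  drop e (×8)
  Order the arguments:  a · a · a · b · b · c · h(b, d)
Right:  (a · (e · e)) · c · ((b · e) · e) · (((e · e) · e) · h(b, d · e)) · b · (a · a)
  Merge nested applications:  a · e · e · c · b · e · e · e · e · e · h(b, d · e) · b · a · a
  Canonicalize subterm:  h(b, d · e)  →  h(b, d)
  Unit:  drop e (×7)
  Order the arguments:  a · a · a · b · b · c · h(b, d)

Answer: yes — both canonical forms are a · a · a · b · b · c · h(b, d)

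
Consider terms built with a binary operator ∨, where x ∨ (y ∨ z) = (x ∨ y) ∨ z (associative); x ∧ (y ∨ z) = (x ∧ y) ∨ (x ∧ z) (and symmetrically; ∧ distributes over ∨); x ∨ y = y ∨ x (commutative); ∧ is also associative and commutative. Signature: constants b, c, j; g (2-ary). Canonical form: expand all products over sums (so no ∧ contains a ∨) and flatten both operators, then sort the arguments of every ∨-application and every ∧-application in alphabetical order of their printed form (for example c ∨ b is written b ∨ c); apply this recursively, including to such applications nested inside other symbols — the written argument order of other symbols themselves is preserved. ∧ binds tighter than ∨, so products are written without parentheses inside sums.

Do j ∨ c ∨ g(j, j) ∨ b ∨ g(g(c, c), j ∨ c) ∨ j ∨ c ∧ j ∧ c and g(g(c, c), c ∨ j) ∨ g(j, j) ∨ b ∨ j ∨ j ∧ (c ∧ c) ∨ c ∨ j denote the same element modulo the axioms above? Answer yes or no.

Answer: yes — both canonical forms are b ∨ c ∨ c ∧ c ∧ j ∨ g(g(c, c), c ∨ j) ∨ g(j, j) ∨ j ∨ j

Derivation:
Left:  j ∨ c ∨ g(j, j) ∨ b ∨ g(g(c, c), j ∨ c) ∨ j ∨ c ∧ j ∧ c
  Un-nest:  j ∨ c ∨ g(j, j) ∨ b ∨ g(g(c, c), c ∨ j) ∨ j ∨ c ∧ c ∧ j
  Sort arguments:  b ∨ c ∨ c ∧ c ∧ j ∨ g(g(c, c), c ∨ j) ∨ g(j, j) ∨ j ∨ j
Right:  g(g(c, c), c ∨ j) ∨ g(j, j) ∨ b ∨ j ∨ j ∧ (c ∧ c) ∨ c ∨ j
  Un-nest:  g(g(c, c), c ∨ j) ∨ g(j, j) ∨ b ∨ j ∨ c ∧ c ∧ j ∨ c ∨ j
  Sort:  b ∨ c ∨ c ∧ c ∧ j ∨ g(g(c, c), c ∨ j) ∨ g(j, j) ∨ j ∨ j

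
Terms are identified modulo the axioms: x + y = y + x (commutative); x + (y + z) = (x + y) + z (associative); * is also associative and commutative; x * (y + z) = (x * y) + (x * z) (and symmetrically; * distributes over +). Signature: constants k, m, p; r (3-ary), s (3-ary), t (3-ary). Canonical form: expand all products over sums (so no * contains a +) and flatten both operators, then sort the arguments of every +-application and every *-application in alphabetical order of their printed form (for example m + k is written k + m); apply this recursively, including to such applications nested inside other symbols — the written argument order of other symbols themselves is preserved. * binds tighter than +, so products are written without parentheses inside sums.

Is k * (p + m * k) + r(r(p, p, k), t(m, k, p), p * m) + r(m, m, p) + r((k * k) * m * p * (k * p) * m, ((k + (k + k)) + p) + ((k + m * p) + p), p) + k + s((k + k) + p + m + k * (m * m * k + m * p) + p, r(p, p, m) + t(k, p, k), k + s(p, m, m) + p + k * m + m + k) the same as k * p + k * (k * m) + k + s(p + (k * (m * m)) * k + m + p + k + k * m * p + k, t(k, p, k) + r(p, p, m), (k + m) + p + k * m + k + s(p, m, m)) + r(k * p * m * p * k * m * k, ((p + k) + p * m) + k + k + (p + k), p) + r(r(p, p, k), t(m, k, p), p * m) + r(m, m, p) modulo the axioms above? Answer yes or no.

Left:  k * (p + m * k) + r(r(p, p, k), t(m, k, p), p * m) + r(m, m, p) + r((k * k) * m * p * (k * p) * m, ((k + (k + k)) + p) + ((k + m * p) + p), p) + k + s((k + k) + p + m + k * (m * m * k + m * p) + p, r(p, p, m) + t(k, p, k), k + s(p, m, m) + p + k * m + m + k)
  Expand products over sums:  k * p + k * k * m + r(r(p, p, k), t(m, k, p), m * p) + r(m, m, p) + r(k * k * k * m * m * p * p, k + k + k + k + m * p + p + p, p) + k + s(k + k + k * k * m * m + k * m * p + m + p + p, r(p, p, m) + t(k, p, k), k + k + k * m + m + p + s(p, m, m))
  Sort:  k + k * k * m + k * p + r(k * k * k * m * m * p * p, k + k + k + k + m * p + p + p, p) + r(m, m, p) + r(r(p, p, k), t(m, k, p), m * p) + s(k + k + k * k * m * m + k * m * p + m + p + p, r(p, p, m) + t(k, p, k), k + k + k * m + m + p + s(p, m, m))
Right:  k * p + k * (k * m) + k + s(p + (k * (m * m)) * k + m + p + k + k * m * p + k, t(k, p, k) + r(p, p, m), (k + m) + p + k * m + k + s(p, m, m)) + r(k * p * m * p * k * m * k, ((p + k) + p * m) + k + k + (p + k), p) + r(r(p, p, k), t(m, k, p), p * m) + r(m, m, p)
  Un-nest:  k * p + k * k * m + k + s(k + k + k * k * m * m + k * m * p + m + p + p, r(p, p, m) + t(k, p, k), k + k + k * m + m + p + s(p, m, m)) + r(k * k * k * m * m * p * p, k + k + k + k + m * p + p + p, p) + r(r(p, p, k), t(m, k, p), m * p) + r(m, m, p)
  Sort:  k + k * k * m + k * p + r(k * k * k * m * m * p * p, k + k + k + k + m * p + p + p, p) + r(m, m, p) + r(r(p, p, k), t(m, k, p), m * p) + s(k + k + k * k * m * m + k * m * p + m + p + p, r(p, p, m) + t(k, p, k), k + k + k * m + m + p + s(p, m, m))

Answer: yes — both canonical forms are k + k * k * m + k * p + r(k * k * k * m * m * p * p, k + k + k + k + m * p + p + p, p) + r(m, m, p) + r(r(p, p, k), t(m, k, p), m * p) + s(k + k + k * k * m * m + k * m * p + m + p + p, r(p, p, m) + t(k, p, k), k + k + k * m + m + p + s(p, m, m))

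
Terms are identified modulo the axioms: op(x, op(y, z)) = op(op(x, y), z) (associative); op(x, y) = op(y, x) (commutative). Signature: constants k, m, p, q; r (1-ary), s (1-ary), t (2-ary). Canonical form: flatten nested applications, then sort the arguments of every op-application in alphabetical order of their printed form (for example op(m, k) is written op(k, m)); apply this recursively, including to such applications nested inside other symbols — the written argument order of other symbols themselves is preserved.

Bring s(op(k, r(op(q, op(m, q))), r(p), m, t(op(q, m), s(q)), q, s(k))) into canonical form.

Answer: s(op(k, m, q, r(op(m, q, q)), r(p), s(k), t(op(m, q), s(q))))

Derivation:
Descend into:  op(k, r(op(q, op(m, q))), r(p), m, t(op(q, m), s(q)), q, s(k))
Simplify inside:  r(op(q, op(m, q)))  →  r(op(m, q, q))
Canonicalize subterm:  t(op(q, m), s(q))  →  t(op(m, q), s(q))
Sort arguments:  op(k, m, q, r(op(m, q, q)), r(p), s(k), t(op(m, q), s(q)))
Rebuild:  s(op(k, m, q, r(op(m, q, q)), r(p), s(k), t(op(m, q), s(q))))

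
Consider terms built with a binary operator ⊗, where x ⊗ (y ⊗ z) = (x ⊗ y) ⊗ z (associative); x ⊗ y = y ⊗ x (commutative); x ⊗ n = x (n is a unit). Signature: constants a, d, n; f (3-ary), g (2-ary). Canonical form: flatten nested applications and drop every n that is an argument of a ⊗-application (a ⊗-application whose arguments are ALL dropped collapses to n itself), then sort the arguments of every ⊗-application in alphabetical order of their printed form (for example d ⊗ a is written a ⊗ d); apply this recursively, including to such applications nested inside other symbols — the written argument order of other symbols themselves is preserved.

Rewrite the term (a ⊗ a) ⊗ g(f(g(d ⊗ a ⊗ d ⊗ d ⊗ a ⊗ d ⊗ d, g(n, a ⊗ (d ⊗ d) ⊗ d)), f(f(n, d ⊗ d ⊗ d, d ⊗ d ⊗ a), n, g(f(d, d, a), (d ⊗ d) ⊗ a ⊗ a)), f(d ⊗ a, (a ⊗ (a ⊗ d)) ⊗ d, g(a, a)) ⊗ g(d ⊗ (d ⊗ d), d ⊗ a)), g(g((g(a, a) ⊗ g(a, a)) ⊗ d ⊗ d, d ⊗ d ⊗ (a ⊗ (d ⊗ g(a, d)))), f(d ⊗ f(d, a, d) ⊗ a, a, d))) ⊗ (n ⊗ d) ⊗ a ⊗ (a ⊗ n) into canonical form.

Answer: a ⊗ a ⊗ a ⊗ a ⊗ d ⊗ g(f(g(a ⊗ a ⊗ d ⊗ d ⊗ d ⊗ d ⊗ d, g(n, a ⊗ d ⊗ d ⊗ d)), f(f(n, d ⊗ d ⊗ d, a ⊗ d ⊗ d), n, g(f(d, d, a), a ⊗ a ⊗ d ⊗ d)), f(a ⊗ d, a ⊗ a ⊗ d ⊗ d, g(a, a)) ⊗ g(d ⊗ d ⊗ d, a ⊗ d)), g(g(d ⊗ d ⊗ g(a, a) ⊗ g(a, a), a ⊗ d ⊗ d ⊗ d ⊗ g(a, d)), f(a ⊗ d ⊗ f(d, a, d), a, d)))

Derivation:
Flatten:  a ⊗ a ⊗ g(f(g(d ⊗ a ⊗ d ⊗ d ⊗ a ⊗ d ⊗ d, g(n, a ⊗ (d ⊗ d) ⊗ d)), f(f(n, d ⊗ d ⊗ d, d ⊗ d ⊗ a), n, g(f(d, d, a), (d ⊗ d) ⊗ a ⊗ a)), f(d ⊗ a, (a ⊗ (a ⊗ d)) ⊗ d, g(a, a)) ⊗ g(d ⊗ (d ⊗ d), d ⊗ a)), g(g((g(a, a) ⊗ g(a, a)) ⊗ d ⊗ d, d ⊗ d ⊗ (a ⊗ (d ⊗ g(a, d)))), f(d ⊗ f(d, a, d) ⊗ a, a, d))) ⊗ n ⊗ d ⊗ a ⊗ a ⊗ n
Simplify inside:  g(f(g(d ⊗ a ⊗ d ⊗ d ⊗ a ⊗ d ⊗ d, g(n, a ⊗ (d ⊗ d) ⊗ d)), f(f(n, d ⊗ d ⊗ d, d ⊗ d ⊗ a), n, g(f(d, d, a), (d ⊗ d) ⊗ a ⊗ a)), f(d ⊗ a, (a ⊗ (a ⊗ d)) ⊗ d, g(a, a)) ⊗ g(d ⊗ (d ⊗ d), d ⊗ a)), g(g((g(a, a) ⊗ g(a, a)) ⊗ d ⊗ d, d ⊗ d ⊗ (a ⊗ (d ⊗ g(a, d)))), f(d ⊗ f(d, a, d) ⊗ a, a, d)))  →  g(f(g(a ⊗ a ⊗ d ⊗ d ⊗ d ⊗ d ⊗ d, g(n, a ⊗ d ⊗ d ⊗ d)), f(f(n, d ⊗ d ⊗ d, a ⊗ d ⊗ d), n, g(f(d, d, a), a ⊗ a ⊗ d ⊗ d)), f(a ⊗ d, a ⊗ a ⊗ d ⊗ d, g(a, a)) ⊗ g(d ⊗ d ⊗ d, a ⊗ d)), g(g(d ⊗ d ⊗ g(a, a) ⊗ g(a, a), a ⊗ d ⊗ d ⊗ d ⊗ g(a, d)), f(a ⊗ d ⊗ f(d, a, d), a, d)))
Drop the unit:  drop n (×2)
Sort:  a ⊗ a ⊗ a ⊗ a ⊗ d ⊗ g(f(g(a ⊗ a ⊗ d ⊗ d ⊗ d ⊗ d ⊗ d, g(n, a ⊗ d ⊗ d ⊗ d)), f(f(n, d ⊗ d ⊗ d, a ⊗ d ⊗ d), n, g(f(d, d, a), a ⊗ a ⊗ d ⊗ d)), f(a ⊗ d, a ⊗ a ⊗ d ⊗ d, g(a, a)) ⊗ g(d ⊗ d ⊗ d, a ⊗ d)), g(g(d ⊗ d ⊗ g(a, a) ⊗ g(a, a), a ⊗ d ⊗ d ⊗ d ⊗ g(a, d)), f(a ⊗ d ⊗ f(d, a, d), a, d)))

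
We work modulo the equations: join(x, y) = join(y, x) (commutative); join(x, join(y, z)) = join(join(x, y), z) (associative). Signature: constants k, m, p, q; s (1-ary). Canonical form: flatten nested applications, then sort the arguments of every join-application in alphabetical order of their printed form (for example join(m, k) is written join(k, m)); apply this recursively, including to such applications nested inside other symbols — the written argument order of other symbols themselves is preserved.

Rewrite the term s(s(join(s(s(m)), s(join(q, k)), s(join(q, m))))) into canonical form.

Answer: s(s(join(s(join(k, q)), s(join(m, q)), s(s(m)))))

Derivation:
Work inside:  join(s(s(m)), s(join(q, k)), s(join(q, m)))
Canonicalize subterm:  s(join(q, k))  →  s(join(k, q))
Simplify inside:  s(join(q, m))  →  s(join(m, q))
Sort:  join(s(join(k, q)), s(join(m, q)), s(s(m)))
Rebuild:  s(s(join(s(join(k, q)), s(join(m, q)), s(s(m)))))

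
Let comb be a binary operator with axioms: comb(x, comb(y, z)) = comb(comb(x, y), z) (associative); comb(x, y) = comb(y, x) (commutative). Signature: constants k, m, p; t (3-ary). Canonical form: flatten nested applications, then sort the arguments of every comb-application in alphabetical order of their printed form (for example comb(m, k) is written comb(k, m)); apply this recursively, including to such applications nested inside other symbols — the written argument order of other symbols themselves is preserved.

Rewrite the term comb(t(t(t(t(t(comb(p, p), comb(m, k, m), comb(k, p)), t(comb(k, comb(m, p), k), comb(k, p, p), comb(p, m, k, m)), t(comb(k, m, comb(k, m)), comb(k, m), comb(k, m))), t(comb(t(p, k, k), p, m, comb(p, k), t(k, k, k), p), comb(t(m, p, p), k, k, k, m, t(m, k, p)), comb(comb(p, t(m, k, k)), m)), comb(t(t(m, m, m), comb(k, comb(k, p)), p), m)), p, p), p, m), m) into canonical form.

Answer: comb(m, t(t(t(t(t(comb(p, p), comb(k, m, m), comb(k, p)), t(comb(k, k, m, p), comb(k, p, p), comb(k, m, m, p)), t(comb(k, k, m, m), comb(k, m), comb(k, m))), t(comb(k, m, p, p, p, t(k, k, k), t(p, k, k)), comb(k, k, k, m, t(m, k, p), t(m, p, p)), comb(m, p, t(m, k, k))), comb(m, t(t(m, m, m), comb(k, k, p), p))), p, p), p, m))

Derivation:
Inside:  t(t(t(t(t(comb(p, p), comb(m, k, m), comb(k, p)), t(comb(k, comb(m, p), k), comb(k, p, p), comb(p, m, k, m)), t(comb(k, m, comb(k, m)), comb(k, m), comb(k, m))), t(comb(t(p, k, k), p, m, comb(p, k), t(k, k, k), p), comb(t(m, p, p), k, k, k, m, t(m, k, p)), comb(comb(p, t(m, k, k)), m)), comb(t(t(m, m, m), comb(k, comb(k, p)), p), m)), p, p), p, m)  →  t(t(t(t(t(comb(p, p), comb(k, m, m), comb(k, p)), t(comb(k, k, m, p), comb(k, p, p), comb(k, m, m, p)), t(comb(k, k, m, m), comb(k, m), comb(k, m))), t(comb(k, m, p, p, p, t(k, k, k), t(p, k, k)), comb(k, k, k, m, t(m, k, p), t(m, p, p)), comb(m, p, t(m, k, k))), comb(m, t(t(m, m, m), comb(k, k, p), p))), p, p), p, m)
Sort:  comb(m, t(t(t(t(t(comb(p, p), comb(k, m, m), comb(k, p)), t(comb(k, k, m, p), comb(k, p, p), comb(k, m, m, p)), t(comb(k, k, m, m), comb(k, m), comb(k, m))), t(comb(k, m, p, p, p, t(k, k, k), t(p, k, k)), comb(k, k, k, m, t(m, k, p), t(m, p, p)), comb(m, p, t(m, k, k))), comb(m, t(t(m, m, m), comb(k, k, p), p))), p, p), p, m))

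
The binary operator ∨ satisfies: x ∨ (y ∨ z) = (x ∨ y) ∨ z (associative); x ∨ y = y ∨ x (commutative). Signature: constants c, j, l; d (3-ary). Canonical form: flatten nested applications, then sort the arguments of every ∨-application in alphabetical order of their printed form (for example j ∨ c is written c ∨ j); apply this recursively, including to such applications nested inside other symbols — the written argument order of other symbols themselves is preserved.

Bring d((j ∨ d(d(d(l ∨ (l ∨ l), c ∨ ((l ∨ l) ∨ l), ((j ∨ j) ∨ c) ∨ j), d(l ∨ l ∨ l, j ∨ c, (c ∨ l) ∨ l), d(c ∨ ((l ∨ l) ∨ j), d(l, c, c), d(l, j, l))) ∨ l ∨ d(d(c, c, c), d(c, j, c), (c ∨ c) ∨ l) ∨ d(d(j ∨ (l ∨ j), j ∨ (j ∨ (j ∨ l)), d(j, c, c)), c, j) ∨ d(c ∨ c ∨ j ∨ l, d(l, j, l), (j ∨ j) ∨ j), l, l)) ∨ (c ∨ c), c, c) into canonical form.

Descend into:  (j ∨ d(d(d(l ∨ (l ∨ l), c ∨ ((l ∨ l) ∨ l), ((j ∨ j) ∨ c) ∨ j), d(l ∨ l ∨ l, j ∨ c, (c ∨ l) ∨ l), d(c ∨ ((l ∨ l) ∨ j), d(l, c, c), d(l, j, l))) ∨ l ∨ d(d(c, c, c), d(c, j, c), (c ∨ c) ∨ l) ∨ d(d(j ∨ (l ∨ j), j ∨ (j ∨ (j ∨ l)), d(j, c, c)), c, j) ∨ d(c ∨ c ∨ j ∨ l, d(l, j, l), (j ∨ j) ∨ j), l, l)) ∨ (c ∨ c)
Un-nest:  j ∨ d(d(d(l ∨ (l ∨ l), c ∨ ((l ∨ l) ∨ l), ((j ∨ j) ∨ c) ∨ j), d(l ∨ l ∨ l, j ∨ c, (c ∨ l) ∨ l), d(c ∨ ((l ∨ l) ∨ j), d(l, c, c), d(l, j, l))) ∨ l ∨ d(d(c, c, c), d(c, j, c), (c ∨ c) ∨ l) ∨ d(d(j ∨ (l ∨ j), j ∨ (j ∨ (j ∨ l)), d(j, c, c)), c, j) ∨ d(c ∨ c ∨ j ∨ l, d(l, j, l), (j ∨ j) ∨ j), l, l) ∨ c ∨ c
Canonicalize subterm:  d(d(d(l ∨ (l ∨ l), c ∨ ((l ∨ l) ∨ l), ((j ∨ j) ∨ c) ∨ j), d(l ∨ l ∨ l, j ∨ c, (c ∨ l) ∨ l), d(c ∨ ((l ∨ l) ∨ j), d(l, c, c), d(l, j, l))) ∨ l ∨ d(d(c, c, c), d(c, j, c), (c ∨ c) ∨ l) ∨ d(d(j ∨ (l ∨ j), j ∨ (j ∨ (j ∨ l)), d(j, c, c)), c, j) ∨ d(c ∨ c ∨ j ∨ l, d(l, j, l), (j ∨ j) ∨ j), l, l)  →  d(d(c ∨ c ∨ j ∨ l, d(l, j, l), j ∨ j ∨ j) ∨ d(d(c, c, c), d(c, j, c), c ∨ c ∨ l) ∨ d(d(j ∨ j ∨ l, j ∨ j ∨ j ∨ l, d(j, c, c)), c, j) ∨ d(d(l ∨ l ∨ l, c ∨ l ∨ l ∨ l, c ∨ j ∨ j ∨ j), d(l ∨ l ∨ l, c ∨ j, c ∨ l ∨ l), d(c ∨ j ∨ l ∨ l, d(l, c, c), d(l, j, l))) ∨ l, l, l)
Order the arguments:  c ∨ c ∨ d(d(c ∨ c ∨ j ∨ l, d(l, j, l), j ∨ j ∨ j) ∨ d(d(c, c, c), d(c, j, c), c ∨ c ∨ l) ∨ d(d(j ∨ j ∨ l, j ∨ j ∨ j ∨ l, d(j, c, c)), c, j) ∨ d(d(l ∨ l ∨ l, c ∨ l ∨ l ∨ l, c ∨ j ∨ j ∨ j), d(l ∨ l ∨ l, c ∨ j, c ∨ l ∨ l), d(c ∨ j ∨ l ∨ l, d(l, c, c), d(l, j, l))) ∨ l, l, l) ∨ j
Rebuild:  d(c ∨ c ∨ d(d(c ∨ c ∨ j ∨ l, d(l, j, l), j ∨ j ∨ j) ∨ d(d(c, c, c), d(c, j, c), c ∨ c ∨ l) ∨ d(d(j ∨ j ∨ l, j ∨ j ∨ j ∨ l, d(j, c, c)), c, j) ∨ d(d(l ∨ l ∨ l, c ∨ l ∨ l ∨ l, c ∨ j ∨ j ∨ j), d(l ∨ l ∨ l, c ∨ j, c ∨ l ∨ l), d(c ∨ j ∨ l ∨ l, d(l, c, c), d(l, j, l))) ∨ l, l, l) ∨ j, c, c)

Answer: d(c ∨ c ∨ d(d(c ∨ c ∨ j ∨ l, d(l, j, l), j ∨ j ∨ j) ∨ d(d(c, c, c), d(c, j, c), c ∨ c ∨ l) ∨ d(d(j ∨ j ∨ l, j ∨ j ∨ j ∨ l, d(j, c, c)), c, j) ∨ d(d(l ∨ l ∨ l, c ∨ l ∨ l ∨ l, c ∨ j ∨ j ∨ j), d(l ∨ l ∨ l, c ∨ j, c ∨ l ∨ l), d(c ∨ j ∨ l ∨ l, d(l, c, c), d(l, j, l))) ∨ l, l, l) ∨ j, c, c)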